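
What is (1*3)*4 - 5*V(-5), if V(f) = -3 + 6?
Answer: -3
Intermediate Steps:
V(f) = 3
(1*3)*4 - 5*V(-5) = (1*3)*4 - 5*3 = 3*4 - 15 = 12 - 15 = -3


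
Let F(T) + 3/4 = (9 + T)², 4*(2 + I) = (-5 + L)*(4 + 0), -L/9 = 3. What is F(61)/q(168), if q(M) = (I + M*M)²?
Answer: 19597/3178704400 ≈ 6.1651e-6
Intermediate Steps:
L = -27 (L = -9*3 = -27)
I = -34 (I = -2 + ((-5 - 27)*(4 + 0))/4 = -2 + (-32*4)/4 = -2 + (¼)*(-128) = -2 - 32 = -34)
F(T) = -¾ + (9 + T)²
q(M) = (-34 + M²)² (q(M) = (-34 + M*M)² = (-34 + M²)²)
F(61)/q(168) = (-¾ + (9 + 61)²)/((-34 + 168²)²) = (-¾ + 70²)/((-34 + 28224)²) = (-¾ + 4900)/(28190²) = (19597/4)/794676100 = (19597/4)*(1/794676100) = 19597/3178704400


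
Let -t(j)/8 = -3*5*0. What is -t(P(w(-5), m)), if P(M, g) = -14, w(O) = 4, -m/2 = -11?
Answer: 0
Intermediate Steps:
m = 22 (m = -2*(-11) = 22)
t(j) = 0 (t(j) = -8*(-3*5)*0 = -(-120)*0 = -8*0 = 0)
-t(P(w(-5), m)) = -1*0 = 0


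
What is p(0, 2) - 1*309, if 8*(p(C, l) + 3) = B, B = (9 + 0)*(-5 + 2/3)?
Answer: -2535/8 ≈ -316.88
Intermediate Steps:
B = -39 (B = 9*(-5 + 2*(⅓)) = 9*(-5 + ⅔) = 9*(-13/3) = -39)
p(C, l) = -63/8 (p(C, l) = -3 + (⅛)*(-39) = -3 - 39/8 = -63/8)
p(0, 2) - 1*309 = -63/8 - 1*309 = -63/8 - 309 = -2535/8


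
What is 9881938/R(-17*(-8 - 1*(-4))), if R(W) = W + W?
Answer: 4940969/68 ≈ 72661.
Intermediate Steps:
R(W) = 2*W
9881938/R(-17*(-8 - 1*(-4))) = 9881938/((2*(-17*(-8 - 1*(-4))))) = 9881938/((2*(-17*(-8 + 4)))) = 9881938/((2*(-17*(-4)))) = 9881938/((2*68)) = 9881938/136 = 9881938*(1/136) = 4940969/68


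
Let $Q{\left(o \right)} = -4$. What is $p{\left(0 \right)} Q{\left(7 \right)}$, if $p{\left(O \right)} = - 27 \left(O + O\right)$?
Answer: $0$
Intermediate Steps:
$p{\left(O \right)} = - 54 O$ ($p{\left(O \right)} = - 27 \cdot 2 O = - 54 O$)
$p{\left(0 \right)} Q{\left(7 \right)} = \left(-54\right) 0 \left(-4\right) = 0 \left(-4\right) = 0$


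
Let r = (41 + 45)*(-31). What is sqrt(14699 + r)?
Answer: 3*sqrt(1337) ≈ 109.70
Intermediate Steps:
r = -2666 (r = 86*(-31) = -2666)
sqrt(14699 + r) = sqrt(14699 - 2666) = sqrt(12033) = 3*sqrt(1337)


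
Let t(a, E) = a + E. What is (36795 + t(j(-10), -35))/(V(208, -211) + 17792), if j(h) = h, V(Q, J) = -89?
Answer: 1750/843 ≈ 2.0759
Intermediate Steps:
t(a, E) = E + a
(36795 + t(j(-10), -35))/(V(208, -211) + 17792) = (36795 + (-35 - 10))/(-89 + 17792) = (36795 - 45)/17703 = 36750*(1/17703) = 1750/843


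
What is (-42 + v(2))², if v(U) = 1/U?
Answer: 6889/4 ≈ 1722.3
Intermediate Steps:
(-42 + v(2))² = (-42 + 1/2)² = (-42 + ½)² = (-83/2)² = 6889/4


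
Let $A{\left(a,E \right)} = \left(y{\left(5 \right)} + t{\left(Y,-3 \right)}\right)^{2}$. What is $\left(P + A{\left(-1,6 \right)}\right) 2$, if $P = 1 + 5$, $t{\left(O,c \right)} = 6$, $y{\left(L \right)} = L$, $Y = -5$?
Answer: $254$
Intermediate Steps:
$P = 6$
$A{\left(a,E \right)} = 121$ ($A{\left(a,E \right)} = \left(5 + 6\right)^{2} = 11^{2} = 121$)
$\left(P + A{\left(-1,6 \right)}\right) 2 = \left(6 + 121\right) 2 = 127 \cdot 2 = 254$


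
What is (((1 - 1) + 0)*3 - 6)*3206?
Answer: -19236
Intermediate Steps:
(((1 - 1) + 0)*3 - 6)*3206 = ((0 + 0)*3 - 6)*3206 = (0*3 - 6)*3206 = (0 - 6)*3206 = -6*3206 = -19236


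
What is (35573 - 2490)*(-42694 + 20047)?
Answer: -749230701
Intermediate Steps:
(35573 - 2490)*(-42694 + 20047) = 33083*(-22647) = -749230701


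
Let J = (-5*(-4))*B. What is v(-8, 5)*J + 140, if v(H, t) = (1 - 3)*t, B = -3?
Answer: 740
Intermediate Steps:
J = -60 (J = -5*(-4)*(-3) = 20*(-3) = -60)
v(H, t) = -2*t
v(-8, 5)*J + 140 = -2*5*(-60) + 140 = -10*(-60) + 140 = 600 + 140 = 740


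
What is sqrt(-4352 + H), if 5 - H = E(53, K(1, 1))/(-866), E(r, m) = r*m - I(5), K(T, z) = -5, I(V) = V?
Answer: 3*I*sqrt(90563682)/433 ≈ 65.934*I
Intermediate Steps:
E(r, m) = -5 + m*r (E(r, m) = r*m - 1*5 = m*r - 5 = -5 + m*r)
H = 2030/433 (H = 5 - (-5 - 5*53)/(-866) = 5 - (-5 - 265)*(-1)/866 = 5 - (-270)*(-1)/866 = 5 - 1*135/433 = 5 - 135/433 = 2030/433 ≈ 4.6882)
sqrt(-4352 + H) = sqrt(-4352 + 2030/433) = sqrt(-1882386/433) = 3*I*sqrt(90563682)/433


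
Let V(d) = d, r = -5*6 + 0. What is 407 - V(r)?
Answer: 437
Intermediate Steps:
r = -30 (r = -30 + 0 = -30)
407 - V(r) = 407 - 1*(-30) = 407 + 30 = 437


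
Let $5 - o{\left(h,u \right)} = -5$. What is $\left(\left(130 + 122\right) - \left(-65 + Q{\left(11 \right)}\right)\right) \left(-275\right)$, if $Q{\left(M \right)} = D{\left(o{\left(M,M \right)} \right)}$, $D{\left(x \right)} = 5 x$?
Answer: $-73425$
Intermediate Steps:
$o{\left(h,u \right)} = 10$ ($o{\left(h,u \right)} = 5 - -5 = 5 + 5 = 10$)
$Q{\left(M \right)} = 50$ ($Q{\left(M \right)} = 5 \cdot 10 = 50$)
$\left(\left(130 + 122\right) - \left(-65 + Q{\left(11 \right)}\right)\right) \left(-275\right) = \left(\left(130 + 122\right) + \left(65 - 50\right)\right) \left(-275\right) = \left(252 + \left(65 - 50\right)\right) \left(-275\right) = \left(252 + 15\right) \left(-275\right) = 267 \left(-275\right) = -73425$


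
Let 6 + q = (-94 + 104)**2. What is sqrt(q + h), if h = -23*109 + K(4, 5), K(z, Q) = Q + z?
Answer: 2*I*sqrt(601) ≈ 49.031*I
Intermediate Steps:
q = 94 (q = -6 + (-94 + 104)**2 = -6 + 10**2 = -6 + 100 = 94)
h = -2498 (h = -23*109 + (5 + 4) = -2507 + 9 = -2498)
sqrt(q + h) = sqrt(94 - 2498) = sqrt(-2404) = 2*I*sqrt(601)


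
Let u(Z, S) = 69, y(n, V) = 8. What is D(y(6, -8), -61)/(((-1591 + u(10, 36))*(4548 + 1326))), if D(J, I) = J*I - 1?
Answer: 163/2980076 ≈ 5.4697e-5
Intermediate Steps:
D(J, I) = -1 + I*J (D(J, I) = I*J - 1 = -1 + I*J)
D(y(6, -8), -61)/(((-1591 + u(10, 36))*(4548 + 1326))) = (-1 - 61*8)/(((-1591 + 69)*(4548 + 1326))) = (-1 - 488)/((-1522*5874)) = -489/(-8940228) = -489*(-1/8940228) = 163/2980076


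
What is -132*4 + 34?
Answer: -494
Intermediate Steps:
-132*4 + 34 = -44*12 + 34 = -528 + 34 = -494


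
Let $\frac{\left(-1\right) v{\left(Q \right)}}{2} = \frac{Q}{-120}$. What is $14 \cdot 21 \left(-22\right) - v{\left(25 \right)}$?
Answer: $- \frac{77621}{12} \approx -6468.4$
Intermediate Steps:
$v{\left(Q \right)} = \frac{Q}{60}$ ($v{\left(Q \right)} = - 2 \frac{Q}{-120} = - 2 Q \left(- \frac{1}{120}\right) = - 2 \left(- \frac{Q}{120}\right) = \frac{Q}{60}$)
$14 \cdot 21 \left(-22\right) - v{\left(25 \right)} = 14 \cdot 21 \left(-22\right) - \frac{1}{60} \cdot 25 = 294 \left(-22\right) - \frac{5}{12} = -6468 - \frac{5}{12} = - \frac{77621}{12}$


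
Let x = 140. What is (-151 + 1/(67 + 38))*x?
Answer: -63416/3 ≈ -21139.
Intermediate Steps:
(-151 + 1/(67 + 38))*x = (-151 + 1/(67 + 38))*140 = (-151 + 1/105)*140 = -15854/105*140 = -63416/3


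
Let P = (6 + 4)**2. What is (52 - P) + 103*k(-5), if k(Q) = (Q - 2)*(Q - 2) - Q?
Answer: 5514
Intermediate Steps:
P = 100 (P = 10**2 = 100)
k(Q) = (-2 + Q)**2 - Q (k(Q) = (-2 + Q)*(-2 + Q) - Q = (-2 + Q)**2 - Q)
(52 - P) + 103*k(-5) = (52 - 1*100) + 103*((-2 - 5)**2 - 1*(-5)) = (52 - 100) + 103*((-7)**2 + 5) = -48 + 103*(49 + 5) = -48 + 103*54 = -48 + 5562 = 5514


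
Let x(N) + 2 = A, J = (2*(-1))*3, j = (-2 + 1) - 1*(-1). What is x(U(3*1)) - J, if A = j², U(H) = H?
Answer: 4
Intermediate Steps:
j = 0 (j = -1 + 1 = 0)
J = -6 (J = -2*3 = -6)
A = 0 (A = 0² = 0)
x(N) = -2 (x(N) = -2 + 0 = -2)
x(U(3*1)) - J = -2 - 1*(-6) = -2 + 6 = 4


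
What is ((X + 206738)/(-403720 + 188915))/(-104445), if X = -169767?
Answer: 3361/2039573475 ≈ 1.6479e-6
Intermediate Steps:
((X + 206738)/(-403720 + 188915))/(-104445) = ((-169767 + 206738)/(-403720 + 188915))/(-104445) = (36971/(-214805))*(-1/104445) = (36971*(-1/214805))*(-1/104445) = -36971/214805*(-1/104445) = 3361/2039573475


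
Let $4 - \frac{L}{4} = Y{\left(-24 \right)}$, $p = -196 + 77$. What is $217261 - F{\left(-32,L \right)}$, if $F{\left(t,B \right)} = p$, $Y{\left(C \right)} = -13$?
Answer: $217380$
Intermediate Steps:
$p = -119$
$L = 68$ ($L = 16 - -52 = 16 + 52 = 68$)
$F{\left(t,B \right)} = -119$
$217261 - F{\left(-32,L \right)} = 217261 - -119 = 217261 + 119 = 217380$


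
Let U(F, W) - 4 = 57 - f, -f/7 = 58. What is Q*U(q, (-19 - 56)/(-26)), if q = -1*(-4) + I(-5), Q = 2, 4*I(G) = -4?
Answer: 934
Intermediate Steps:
I(G) = -1 (I(G) = (¼)*(-4) = -1)
f = -406 (f = -7*58 = -406)
q = 3 (q = -1*(-4) - 1 = 4 - 1 = 3)
U(F, W) = 467 (U(F, W) = 4 + (57 - 1*(-406)) = 4 + (57 + 406) = 4 + 463 = 467)
Q*U(q, (-19 - 56)/(-26)) = 2*467 = 934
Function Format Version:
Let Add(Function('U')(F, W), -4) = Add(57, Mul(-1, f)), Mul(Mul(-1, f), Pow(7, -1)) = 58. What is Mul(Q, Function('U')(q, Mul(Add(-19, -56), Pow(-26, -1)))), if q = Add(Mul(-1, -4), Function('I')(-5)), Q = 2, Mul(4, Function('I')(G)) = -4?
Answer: 934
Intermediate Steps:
Function('I')(G) = -1 (Function('I')(G) = Mul(Rational(1, 4), -4) = -1)
f = -406 (f = Mul(-7, 58) = -406)
q = 3 (q = Add(Mul(-1, -4), -1) = Add(4, -1) = 3)
Function('U')(F, W) = 467 (Function('U')(F, W) = Add(4, Add(57, Mul(-1, -406))) = Add(4, Add(57, 406)) = Add(4, 463) = 467)
Mul(Q, Function('U')(q, Mul(Add(-19, -56), Pow(-26, -1)))) = Mul(2, 467) = 934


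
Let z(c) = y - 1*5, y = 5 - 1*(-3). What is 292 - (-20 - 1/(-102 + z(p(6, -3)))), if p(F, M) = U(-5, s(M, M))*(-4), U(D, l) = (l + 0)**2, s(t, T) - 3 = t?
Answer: 30887/99 ≈ 311.99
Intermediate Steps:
s(t, T) = 3 + t
U(D, l) = l**2
p(F, M) = -4*(3 + M)**2 (p(F, M) = (3 + M)**2*(-4) = -4*(3 + M)**2)
y = 8 (y = 5 + 3 = 8)
z(c) = 3 (z(c) = 8 - 1*5 = 8 - 5 = 3)
292 - (-20 - 1/(-102 + z(p(6, -3)))) = 292 - (-20 - 1/(-102 + 3)) = 292 - (-20 - 1/(-99)) = 292 - (-20 - 1*(-1/99)) = 292 - (-20 + 1/99) = 292 - 1*(-1979/99) = 292 + 1979/99 = 30887/99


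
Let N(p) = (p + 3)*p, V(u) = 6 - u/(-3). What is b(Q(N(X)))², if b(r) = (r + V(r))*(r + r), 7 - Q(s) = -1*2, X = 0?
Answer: 104976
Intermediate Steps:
V(u) = 6 + u/3 (V(u) = 6 - u*(-1)/3 = 6 - (-1)*u/3 = 6 + u/3)
N(p) = p*(3 + p) (N(p) = (3 + p)*p = p*(3 + p))
Q(s) = 9 (Q(s) = 7 - (-1)*2 = 7 - 1*(-2) = 7 + 2 = 9)
b(r) = 2*r*(6 + 4*r/3) (b(r) = (r + (6 + r/3))*(r + r) = (6 + 4*r/3)*(2*r) = 2*r*(6 + 4*r/3))
b(Q(N(X)))² = ((4/3)*9*(9 + 2*9))² = ((4/3)*9*(9 + 18))² = ((4/3)*9*27)² = 324² = 104976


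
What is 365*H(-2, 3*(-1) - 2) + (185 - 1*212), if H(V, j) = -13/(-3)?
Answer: 4664/3 ≈ 1554.7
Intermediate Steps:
H(V, j) = 13/3 (H(V, j) = -13*(-1/3) = 13/3)
365*H(-2, 3*(-1) - 2) + (185 - 1*212) = 365*(13/3) + (185 - 1*212) = 4745/3 + (185 - 212) = 4745/3 - 27 = 4664/3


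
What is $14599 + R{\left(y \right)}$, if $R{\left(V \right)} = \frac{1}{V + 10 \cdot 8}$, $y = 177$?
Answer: $\frac{3751944}{257} \approx 14599.0$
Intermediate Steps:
$R{\left(V \right)} = \frac{1}{80 + V}$ ($R{\left(V \right)} = \frac{1}{V + 80} = \frac{1}{80 + V}$)
$14599 + R{\left(y \right)} = 14599 + \frac{1}{80 + 177} = 14599 + \frac{1}{257} = \frac{3751944}{257}$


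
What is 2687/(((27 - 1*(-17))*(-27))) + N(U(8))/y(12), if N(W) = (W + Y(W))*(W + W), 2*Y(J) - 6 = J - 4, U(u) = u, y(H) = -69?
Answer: -144169/27324 ≈ -5.2763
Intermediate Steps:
Y(J) = 1 + J/2 (Y(J) = 3 + (J - 4)/2 = 3 + (-4 + J)/2 = 3 + (-2 + J/2) = 1 + J/2)
N(W) = 2*W*(1 + 3*W/2) (N(W) = (W + (1 + W/2))*(W + W) = (1 + 3*W/2)*(2*W) = 2*W*(1 + 3*W/2))
2687/(((27 - 1*(-17))*(-27))) + N(U(8))/y(12) = 2687/(((27 - 1*(-17))*(-27))) + (8*(2 + 3*8))/(-69) = 2687/(((27 + 17)*(-27))) + (8*(2 + 24))*(-1/69) = 2687/((44*(-27))) + (8*26)*(-1/69) = 2687/(-1188) + 208*(-1/69) = 2687*(-1/1188) - 208/69 = -2687/1188 - 208/69 = -144169/27324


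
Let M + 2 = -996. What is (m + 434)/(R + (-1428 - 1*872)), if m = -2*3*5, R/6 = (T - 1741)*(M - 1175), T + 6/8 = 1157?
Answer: 808/15243341 ≈ 5.3007e-5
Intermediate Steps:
M = -998 (M = -2 - 996 = -998)
T = 4625/4 (T = -3/4 + 1157 = 4625/4 ≈ 1156.3)
R = 15247941/2 (R = 6*((4625/4 - 1741)*(-998 - 1175)) = 6*(-2339/4*(-2173)) = 6*(5082647/4) = 15247941/2 ≈ 7.6240e+6)
m = -30 (m = -6*5 = -30)
(m + 434)/(R + (-1428 - 1*872)) = (-30 + 434)/(15247941/2 + (-1428 - 1*872)) = 404/(15247941/2 + (-1428 - 872)) = 404/(15247941/2 - 2300) = 404/(15243341/2) = 404*(2/15243341) = 808/15243341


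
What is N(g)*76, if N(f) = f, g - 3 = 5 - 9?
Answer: -76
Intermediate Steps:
g = -1 (g = 3 + (5 - 9) = 3 - 4 = -1)
N(g)*76 = -1*76 = -76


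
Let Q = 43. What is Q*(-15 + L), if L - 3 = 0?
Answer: -516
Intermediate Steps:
L = 3 (L = 3 + 0 = 3)
Q*(-15 + L) = 43*(-15 + 3) = 43*(-12) = -516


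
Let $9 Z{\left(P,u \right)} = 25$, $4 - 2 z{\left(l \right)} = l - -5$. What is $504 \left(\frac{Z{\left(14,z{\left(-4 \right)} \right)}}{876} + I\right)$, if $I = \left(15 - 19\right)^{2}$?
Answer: $\frac{1766366}{219} \approx 8065.6$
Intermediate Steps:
$z{\left(l \right)} = - \frac{1}{2} - \frac{l}{2}$ ($z{\left(l \right)} = 2 - \frac{l - -5}{2} = 2 - \frac{l + 5}{2} = 2 - \frac{5 + l}{2} = 2 - \left(\frac{5}{2} + \frac{l}{2}\right) = - \frac{1}{2} - \frac{l}{2}$)
$Z{\left(P,u \right)} = \frac{25}{9}$ ($Z{\left(P,u \right)} = \frac{1}{9} \cdot 25 = \frac{25}{9}$)
$I = 16$ ($I = \left(-4\right)^{2} = 16$)
$504 \left(\frac{Z{\left(14,z{\left(-4 \right)} \right)}}{876} + I\right) = 504 \left(\frac{25}{9 \cdot 876} + 16\right) = 504 \left(\frac{25}{9} \cdot \frac{1}{876} + 16\right) = 504 \left(\frac{25}{7884} + 16\right) = 504 \cdot \frac{126169}{7884} = \frac{1766366}{219}$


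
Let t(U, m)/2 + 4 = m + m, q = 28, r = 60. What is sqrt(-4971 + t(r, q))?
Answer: I*sqrt(4867) ≈ 69.764*I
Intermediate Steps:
t(U, m) = -8 + 4*m (t(U, m) = -8 + 2*(m + m) = -8 + 2*(2*m) = -8 + 4*m)
sqrt(-4971 + t(r, q)) = sqrt(-4971 + (-8 + 4*28)) = sqrt(-4971 + (-8 + 112)) = sqrt(-4971 + 104) = sqrt(-4867) = I*sqrt(4867)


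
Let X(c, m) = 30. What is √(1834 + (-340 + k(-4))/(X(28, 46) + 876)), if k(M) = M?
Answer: √376275390/453 ≈ 42.821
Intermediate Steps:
√(1834 + (-340 + k(-4))/(X(28, 46) + 876)) = √(1834 + (-340 - 4)/(30 + 876)) = √(1834 - 344/906) = √(1834 - 344*1/906) = √(1834 - 172/453) = √(830630/453) = √376275390/453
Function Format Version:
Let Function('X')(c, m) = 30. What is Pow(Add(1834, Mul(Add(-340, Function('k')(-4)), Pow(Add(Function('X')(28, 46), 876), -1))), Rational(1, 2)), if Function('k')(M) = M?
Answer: Mul(Rational(1, 453), Pow(376275390, Rational(1, 2))) ≈ 42.821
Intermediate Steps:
Pow(Add(1834, Mul(Add(-340, Function('k')(-4)), Pow(Add(Function('X')(28, 46), 876), -1))), Rational(1, 2)) = Pow(Add(1834, Mul(Add(-340, -4), Pow(Add(30, 876), -1))), Rational(1, 2)) = Pow(Add(1834, Mul(-344, Pow(906, -1))), Rational(1, 2)) = Pow(Add(1834, Mul(-344, Rational(1, 906))), Rational(1, 2)) = Pow(Add(1834, Rational(-172, 453)), Rational(1, 2)) = Pow(Rational(830630, 453), Rational(1, 2)) = Mul(Rational(1, 453), Pow(376275390, Rational(1, 2)))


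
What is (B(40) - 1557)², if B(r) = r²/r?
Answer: 2301289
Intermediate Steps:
B(r) = r
(B(40) - 1557)² = (40 - 1557)² = (-1517)² = 2301289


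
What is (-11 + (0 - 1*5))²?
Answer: 256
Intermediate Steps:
(-11 + (0 - 1*5))² = (-11 + (0 - 5))² = (-11 - 5)² = (-16)² = 256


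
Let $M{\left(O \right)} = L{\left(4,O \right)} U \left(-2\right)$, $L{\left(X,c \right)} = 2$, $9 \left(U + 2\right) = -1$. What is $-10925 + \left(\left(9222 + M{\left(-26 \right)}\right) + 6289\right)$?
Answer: $\frac{41350}{9} \approx 4594.4$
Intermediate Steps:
$U = - \frac{19}{9}$ ($U = -2 + \frac{1}{9} \left(-1\right) = -2 - \frac{1}{9} = - \frac{19}{9} \approx -2.1111$)
$M{\left(O \right)} = \frac{76}{9}$ ($M{\left(O \right)} = 2 \left(- \frac{19}{9}\right) \left(-2\right) = \left(- \frac{38}{9}\right) \left(-2\right) = \frac{76}{9}$)
$-10925 + \left(\left(9222 + M{\left(-26 \right)}\right) + 6289\right) = -10925 + \left(\left(9222 + \frac{76}{9}\right) + 6289\right) = -10925 + \left(\frac{83074}{9} + 6289\right) = -10925 + \frac{139675}{9} = \frac{41350}{9}$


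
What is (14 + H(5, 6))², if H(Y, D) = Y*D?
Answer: 1936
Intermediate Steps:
H(Y, D) = D*Y
(14 + H(5, 6))² = (14 + 6*5)² = (14 + 30)² = 44² = 1936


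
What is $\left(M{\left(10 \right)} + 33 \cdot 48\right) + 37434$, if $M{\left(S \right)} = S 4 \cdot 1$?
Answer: $39058$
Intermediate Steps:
$M{\left(S \right)} = 4 S$ ($M{\left(S \right)} = 4 S 1 = 4 S$)
$\left(M{\left(10 \right)} + 33 \cdot 48\right) + 37434 = \left(4 \cdot 10 + 33 \cdot 48\right) + 37434 = \left(40 + 1584\right) + 37434 = 1624 + 37434 = 39058$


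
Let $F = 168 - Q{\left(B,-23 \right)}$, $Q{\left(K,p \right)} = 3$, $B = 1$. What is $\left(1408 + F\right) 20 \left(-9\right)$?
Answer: $-283140$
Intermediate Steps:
$F = 165$ ($F = 168 - 3 = 165$)
$\left(1408 + F\right) 20 \left(-9\right) = \left(1408 + 165\right) 20 \left(-9\right) = 1573 \left(-180\right) = -283140$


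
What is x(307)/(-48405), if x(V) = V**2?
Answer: -94249/48405 ≈ -1.9471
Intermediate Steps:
x(307)/(-48405) = 307**2/(-48405) = 94249*(-1/48405) = -94249/48405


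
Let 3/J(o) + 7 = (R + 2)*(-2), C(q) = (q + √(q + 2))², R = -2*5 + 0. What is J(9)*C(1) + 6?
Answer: 22/3 + 2*√3/3 ≈ 8.4880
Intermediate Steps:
R = -10 (R = -10 + 0 = -10)
C(q) = (q + √(2 + q))²
J(o) = ⅓ (J(o) = 3/(-7 + (-10 + 2)*(-2)) = 3/(-7 - 8*(-2)) = 3/(-7 + 16) = 3/9 = 3*(⅑) = ⅓)
J(9)*C(1) + 6 = (1 + √(2 + 1))²/3 + 6 = (1 + √3)²/3 + 6 = 6 + (1 + √3)²/3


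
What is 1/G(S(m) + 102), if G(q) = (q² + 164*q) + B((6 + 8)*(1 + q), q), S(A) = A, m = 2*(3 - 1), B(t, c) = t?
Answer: 1/30118 ≈ 3.3203e-5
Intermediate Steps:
m = 4 (m = 2*2 = 4)
G(q) = 14 + q² + 178*q (G(q) = (q² + 164*q) + (6 + 8)*(1 + q) = (q² + 164*q) + 14*(1 + q) = (q² + 164*q) + (14 + 14*q) = 14 + q² + 178*q)
1/G(S(m) + 102) = 1/(14 + (4 + 102)² + 178*(4 + 102)) = 1/(14 + 106² + 178*106) = 1/(14 + 11236 + 18868) = 1/30118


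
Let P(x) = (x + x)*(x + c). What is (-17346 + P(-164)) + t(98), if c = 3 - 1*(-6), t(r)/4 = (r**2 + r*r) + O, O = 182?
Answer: 111054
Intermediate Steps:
t(r) = 728 + 8*r**2 (t(r) = 4*((r**2 + r*r) + 182) = 4*((r**2 + r**2) + 182) = 4*(2*r**2 + 182) = 4*(182 + 2*r**2) = 728 + 8*r**2)
c = 9 (c = 3 + 6 = 9)
P(x) = 2*x*(9 + x) (P(x) = (x + x)*(x + 9) = (2*x)*(9 + x) = 2*x*(9 + x))
(-17346 + P(-164)) + t(98) = (-17346 + 2*(-164)*(9 - 164)) + (728 + 8*98**2) = (-17346 + 2*(-164)*(-155)) + (728 + 8*9604) = (-17346 + 50840) + (728 + 76832) = 33494 + 77560 = 111054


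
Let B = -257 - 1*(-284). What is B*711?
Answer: 19197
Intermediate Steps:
B = 27 (B = -257 + 284 = 27)
B*711 = 27*711 = 19197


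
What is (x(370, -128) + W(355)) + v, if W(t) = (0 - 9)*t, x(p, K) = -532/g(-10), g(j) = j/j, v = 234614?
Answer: 230887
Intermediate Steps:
g(j) = 1
x(p, K) = -532 (x(p, K) = -532/1 = -532*1 = -532)
W(t) = -9*t
(x(370, -128) + W(355)) + v = (-532 - 9*355) + 234614 = (-532 - 3195) + 234614 = -3727 + 234614 = 230887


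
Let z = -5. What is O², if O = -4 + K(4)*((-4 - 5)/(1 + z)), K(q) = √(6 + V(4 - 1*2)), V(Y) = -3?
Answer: 499/16 - 18*√3 ≈ 0.010585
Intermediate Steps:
K(q) = √3 (K(q) = √(6 - 3) = √3)
O = -4 + 9*√3/4 (O = -4 + √3*((-4 - 5)/(1 - 5)) = -4 + √3*(-9/(-4)) = -4 + √3*(-9*(-¼)) = -4 + √3*(9/4) = -4 + 9*√3/4 ≈ -0.10289)
O² = (-4 + 9*√3/4)²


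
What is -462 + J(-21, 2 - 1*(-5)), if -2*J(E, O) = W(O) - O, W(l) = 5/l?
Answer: -3212/7 ≈ -458.86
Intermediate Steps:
J(E, O) = O/2 - 5/(2*O) (J(E, O) = -(5/O - O)/2 = -(-O + 5/O)/2 = O/2 - 5/(2*O))
-462 + J(-21, 2 - 1*(-5)) = -462 + (-5 + (2 - 1*(-5))²)/(2*(2 - 1*(-5))) = -462 + (-5 + (2 + 5)²)/(2*(2 + 5)) = -462 + (½)*(-5 + 7²)/7 = -462 + (½)*(⅐)*(-5 + 49) = -462 + (½)*(⅐)*44 = -462 + 22/7 = -3212/7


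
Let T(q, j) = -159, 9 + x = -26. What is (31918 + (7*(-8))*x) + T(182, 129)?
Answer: 33719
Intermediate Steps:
x = -35 (x = -9 - 26 = -35)
(31918 + (7*(-8))*x) + T(182, 129) = (31918 + (7*(-8))*(-35)) - 159 = (31918 - 56*(-35)) - 159 = (31918 + 1960) - 159 = 33878 - 159 = 33719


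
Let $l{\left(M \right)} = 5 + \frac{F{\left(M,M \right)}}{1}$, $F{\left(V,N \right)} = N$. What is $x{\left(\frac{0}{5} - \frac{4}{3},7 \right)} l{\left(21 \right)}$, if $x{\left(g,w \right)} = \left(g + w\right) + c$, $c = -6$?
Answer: $- \frac{26}{3} \approx -8.6667$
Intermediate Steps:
$x{\left(g,w \right)} = -6 + g + w$ ($x{\left(g,w \right)} = \left(g + w\right) - 6 = -6 + g + w$)
$l{\left(M \right)} = 5 + M$ ($l{\left(M \right)} = 5 + \frac{M}{1} = 5 + 1 M = 5 + M$)
$x{\left(\frac{0}{5} - \frac{4}{3},7 \right)} l{\left(21 \right)} = \left(-6 + \left(\frac{0}{5} - \frac{4}{3}\right) + 7\right) \left(5 + 21\right) = \left(-6 + \left(0 \cdot \frac{1}{5} - \frac{4}{3}\right) + 7\right) 26 = \left(-6 + \left(0 - \frac{4}{3}\right) + 7\right) 26 = \left(-6 - \frac{4}{3} + 7\right) 26 = \left(- \frac{1}{3}\right) 26 = - \frac{26}{3}$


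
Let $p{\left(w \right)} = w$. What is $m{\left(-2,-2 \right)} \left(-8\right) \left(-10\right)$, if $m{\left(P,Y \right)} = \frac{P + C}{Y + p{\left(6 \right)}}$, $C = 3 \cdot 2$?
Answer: $80$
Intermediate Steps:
$C = 6$
$m{\left(P,Y \right)} = \frac{6 + P}{6 + Y}$ ($m{\left(P,Y \right)} = \frac{P + 6}{Y + 6} = \frac{6 + P}{6 + Y}$)
$m{\left(-2,-2 \right)} \left(-8\right) \left(-10\right) = \frac{6 - 2}{6 - 2} \left(-8\right) \left(-10\right) = \frac{1}{4} \cdot 4 \left(-8\right) \left(-10\right) = 1 \left(-8\right) \left(-10\right) = \left(-8\right) \left(-10\right) = 80$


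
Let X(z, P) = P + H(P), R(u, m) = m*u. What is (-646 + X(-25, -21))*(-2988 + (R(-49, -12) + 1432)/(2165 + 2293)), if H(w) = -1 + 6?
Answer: 4408418204/2229 ≈ 1.9778e+6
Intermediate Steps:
H(w) = 5
X(z, P) = 5 + P (X(z, P) = P + 5 = 5 + P)
(-646 + X(-25, -21))*(-2988 + (R(-49, -12) + 1432)/(2165 + 2293)) = (-646 + (5 - 21))*(-2988 + (-12*(-49) + 1432)/(2165 + 2293)) = (-646 - 16)*(-2988 + (588 + 1432)/4458) = -662*(-2988 + 2020*(1/4458)) = -662*(-2988 + 1010/2229) = -662*(-6659242/2229) = 4408418204/2229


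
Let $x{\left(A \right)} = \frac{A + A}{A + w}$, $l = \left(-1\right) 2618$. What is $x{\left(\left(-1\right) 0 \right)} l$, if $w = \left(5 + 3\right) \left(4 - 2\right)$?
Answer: $0$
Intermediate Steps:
$w = 16$ ($w = 8 \cdot 2 = 16$)
$l = -2618$
$x{\left(A \right)} = \frac{2 A}{16 + A}$ ($x{\left(A \right)} = \frac{A + A}{A + 16} = \frac{2 A}{16 + A}$)
$x{\left(\left(-1\right) 0 \right)} l = \frac{2 \left(\left(-1\right) 0\right)}{16 - 0} \left(-2618\right) = 2 \cdot 0 \frac{1}{16 + 0} \left(-2618\right) = 2 \cdot 0 \cdot \frac{1}{16} \left(-2618\right) = 0 \left(-2618\right) = 0$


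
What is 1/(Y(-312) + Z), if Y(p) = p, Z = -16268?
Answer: -1/16580 ≈ -6.0314e-5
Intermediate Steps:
1/(Y(-312) + Z) = 1/(-312 - 16268) = 1/(-16580) = -1/16580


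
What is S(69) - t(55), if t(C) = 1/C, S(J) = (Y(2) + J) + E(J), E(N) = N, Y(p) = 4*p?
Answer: 8029/55 ≈ 145.98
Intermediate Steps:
S(J) = 8 + 2*J (S(J) = (4*2 + J) + J = (8 + J) + J = 8 + 2*J)
S(69) - t(55) = (8 + 2*69) - 1/55 = (8 + 138) - 1*1/55 = 146 - 1/55 = 8029/55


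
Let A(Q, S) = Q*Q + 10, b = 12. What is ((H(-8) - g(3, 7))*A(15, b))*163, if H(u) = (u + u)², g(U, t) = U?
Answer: 9691165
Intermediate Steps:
H(u) = 4*u² (H(u) = (2*u)² = 4*u²)
A(Q, S) = 10 + Q² (A(Q, S) = Q² + 10 = 10 + Q²)
((H(-8) - g(3, 7))*A(15, b))*163 = ((4*(-8)² - 1*3)*(10 + 15²))*163 = ((4*64 - 3)*(10 + 225))*163 = ((256 - 3)*235)*163 = (253*235)*163 = 59455*163 = 9691165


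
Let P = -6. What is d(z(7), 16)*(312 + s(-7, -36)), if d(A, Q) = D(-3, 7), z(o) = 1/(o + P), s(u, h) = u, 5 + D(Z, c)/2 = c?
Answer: 1220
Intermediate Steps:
D(Z, c) = -10 + 2*c
z(o) = 1/(-6 + o) (z(o) = 1/(o - 6) = 1/(-6 + o))
d(A, Q) = 4 (d(A, Q) = -10 + 2*7 = -10 + 14 = 4)
d(z(7), 16)*(312 + s(-7, -36)) = 4*(312 - 7) = 4*305 = 1220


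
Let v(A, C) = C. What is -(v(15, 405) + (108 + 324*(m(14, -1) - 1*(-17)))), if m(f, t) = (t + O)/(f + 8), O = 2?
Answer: -66393/11 ≈ -6035.7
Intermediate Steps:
m(f, t) = (2 + t)/(8 + f) (m(f, t) = (t + 2)/(f + 8) = (2 + t)/(8 + f))
-(v(15, 405) + (108 + 324*(m(14, -1) - 1*(-17)))) = -(405 + (108 + 324*((2 - 1)/(8 + 14) - 1*(-17)))) = -(405 + (108 + 324*(1/22 + 17))) = -(405 + (108 + 324*(375/22))) = -(405 + (108 + 60750/11)) = -(405 + 61938/11) = -1*66393/11 = -66393/11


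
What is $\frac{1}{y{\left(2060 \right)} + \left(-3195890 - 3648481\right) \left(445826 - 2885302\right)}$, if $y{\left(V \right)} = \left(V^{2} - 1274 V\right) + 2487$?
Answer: $\frac{1}{16696680411243} \approx 5.9892 \cdot 10^{-14}$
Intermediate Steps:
$y{\left(V \right)} = 2487 + V^{2} - 1274 V$
$\frac{1}{y{\left(2060 \right)} + \left(-3195890 - 3648481\right) \left(445826 - 2885302\right)} = \frac{1}{\left(2487 + 2060^{2} - 2624440\right) + \left(-3195890 - 3648481\right) \left(445826 - 2885302\right)} = \frac{1}{\left(2487 + 4243600 - 2624440\right) - -16696678789596} = \frac{1}{1621647 + 16696678789596} = \frac{1}{16696680411243}$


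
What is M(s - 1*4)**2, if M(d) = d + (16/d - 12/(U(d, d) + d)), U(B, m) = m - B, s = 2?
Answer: 16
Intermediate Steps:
M(d) = d + 4/d (M(d) = d + (16/d - 12/((d - d) + d)) = d + (16/d - 12/(0 + d)) = d + (16/d - 12/d) = d + 4/d)
M(s - 1*4)**2 = ((2 - 1*4) + 4/(2 - 1*4))**2 = ((2 - 4) + 4/(2 - 4))**2 = (-2 + 4/(-2))**2 = (-2 + 4*(-1/2))**2 = (-2 - 2)**2 = (-4)**2 = 16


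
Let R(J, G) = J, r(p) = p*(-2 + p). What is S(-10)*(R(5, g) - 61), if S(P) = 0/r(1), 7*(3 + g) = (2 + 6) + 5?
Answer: 0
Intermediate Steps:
g = -8/7 (g = -3 + ((2 + 6) + 5)/7 = -3 + (8 + 5)/7 = -3 + (⅐)*13 = -3 + 13/7 = -8/7 ≈ -1.1429)
S(P) = 0 (S(P) = 0/((1*(-2 + 1))) = 0/((1*(-1))) = 0/(-1) = 0*(-1) = 0)
S(-10)*(R(5, g) - 61) = 0*(5 - 61) = 0*(-56) = 0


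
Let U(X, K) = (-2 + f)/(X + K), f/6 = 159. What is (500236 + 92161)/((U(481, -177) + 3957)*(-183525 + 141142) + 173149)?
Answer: -22511086/6371426093 ≈ -0.0035331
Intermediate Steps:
f = 954 (f = 6*159 = 954)
U(X, K) = 952/(K + X) (U(X, K) = (-2 + 954)/(X + K) = 952/(K + X))
(500236 + 92161)/((U(481, -177) + 3957)*(-183525 + 141142) + 173149) = (500236 + 92161)/((952/(-177 + 481) + 3957)*(-183525 + 141142) + 173149) = 592397/((952/304 + 3957)*(-42383) + 173149) = 592397/((952*(1/304) + 3957)*(-42383) + 173149) = 592397/((119/38 + 3957)*(-42383) + 173149) = 592397/((150485/38)*(-42383) + 173149) = 592397/(-6378005755/38 + 173149) = 592397/(-6371426093/38) = 592397*(-38/6371426093) = -22511086/6371426093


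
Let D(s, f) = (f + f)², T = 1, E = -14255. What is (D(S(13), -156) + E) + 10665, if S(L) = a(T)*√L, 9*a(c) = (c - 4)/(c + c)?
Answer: 93754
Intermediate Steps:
a(c) = (-4 + c)/(18*c) (a(c) = ((c - 4)/(c + c))/9 = ((-4 + c)/((2*c)))/9 = ((-4 + c)*(1/(2*c)))/9 = ((-4 + c)/(2*c))/9 = (-4 + c)/(18*c))
S(L) = -√L/6 (S(L) = ((1/18)*(-4 + 1)/1)*√L = ((1/18)*1*(-3))*√L = -√L/6)
D(s, f) = 4*f² (D(s, f) = (2*f)² = 4*f²)
(D(S(13), -156) + E) + 10665 = (4*(-156)² - 14255) + 10665 = (4*24336 - 14255) + 10665 = (97344 - 14255) + 10665 = 83089 + 10665 = 93754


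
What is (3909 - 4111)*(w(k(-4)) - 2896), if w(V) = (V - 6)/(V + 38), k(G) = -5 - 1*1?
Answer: 2340271/4 ≈ 5.8507e+5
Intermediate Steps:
k(G) = -6 (k(G) = -5 - 1 = -6)
w(V) = (-6 + V)/(38 + V)
(3909 - 4111)*(w(k(-4)) - 2896) = (3909 - 4111)*((-6 - 6)/(38 - 6) - 2896) = -202*(-12/32 - 2896) = -202*((1/32)*(-12) - 2896) = -202*(-3/8 - 2896) = -202*(-23171/8) = 2340271/4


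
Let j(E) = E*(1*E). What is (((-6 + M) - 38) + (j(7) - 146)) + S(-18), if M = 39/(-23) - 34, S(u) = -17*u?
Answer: 2974/23 ≈ 129.30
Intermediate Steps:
j(E) = E² (j(E) = E*E = E²)
M = -821/23 (M = 39*(-1/23) - 34 = -39/23 - 34 = -821/23 ≈ -35.696)
(((-6 + M) - 38) + (j(7) - 146)) + S(-18) = (((-6 - 821/23) - 38) + (7² - 146)) - 17*(-18) = ((-959/23 - 38) + (49 - 146)) + 306 = (-1833/23 - 97) + 306 = -4064/23 + 306 = 2974/23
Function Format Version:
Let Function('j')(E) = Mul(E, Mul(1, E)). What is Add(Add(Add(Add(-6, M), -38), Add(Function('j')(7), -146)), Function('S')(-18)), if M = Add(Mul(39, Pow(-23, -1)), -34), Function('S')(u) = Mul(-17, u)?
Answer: Rational(2974, 23) ≈ 129.30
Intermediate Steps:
Function('j')(E) = Pow(E, 2) (Function('j')(E) = Mul(E, E) = Pow(E, 2))
M = Rational(-821, 23) (M = Add(Mul(39, Rational(-1, 23)), -34) = Add(Rational(-39, 23), -34) = Rational(-821, 23) ≈ -35.696)
Add(Add(Add(Add(-6, M), -38), Add(Function('j')(7), -146)), Function('S')(-18)) = Add(Add(Add(Add(-6, Rational(-821, 23)), -38), Add(Pow(7, 2), -146)), Mul(-17, -18)) = Add(Add(Add(Rational(-959, 23), -38), Add(49, -146)), 306) = Add(Add(Rational(-1833, 23), -97), 306) = Add(Rational(-4064, 23), 306) = Rational(2974, 23)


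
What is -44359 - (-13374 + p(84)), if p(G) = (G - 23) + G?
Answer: -31130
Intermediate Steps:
p(G) = -23 + 2*G (p(G) = (-23 + G) + G = -23 + 2*G)
-44359 - (-13374 + p(84)) = -44359 - (-13374 + (-23 + 2*84)) = -44359 - (-13374 + (-23 + 168)) = -44359 - (-13374 + 145) = -44359 - 1*(-13229) = -44359 + 13229 = -31130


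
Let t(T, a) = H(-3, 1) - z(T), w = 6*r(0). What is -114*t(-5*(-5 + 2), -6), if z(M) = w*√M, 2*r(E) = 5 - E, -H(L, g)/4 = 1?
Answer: 456 + 1710*√15 ≈ 7078.8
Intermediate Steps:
H(L, g) = -4 (H(L, g) = -4*1 = -4)
r(E) = 5/2 - E/2 (r(E) = (5 - E)/2 = 5/2 - E/2)
w = 15 (w = 6*(5/2 - ½*0) = 6*(5/2 + 0) = 6*(5/2) = 15)
z(M) = 15*√M
t(T, a) = -4 - 15*√T
-114*t(-5*(-5 + 2), -6) = -114*(-4 - 15*√15) = 456 + 1710*√15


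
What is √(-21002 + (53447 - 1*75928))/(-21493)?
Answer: -I*√43483/21493 ≈ -0.009702*I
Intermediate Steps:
√(-21002 + (53447 - 1*75928))/(-21493) = √(-21002 + (53447 - 75928))*(-1/21493) = √(-21002 - 22481)*(-1/21493) = √(-43483)*(-1/21493) = (I*√43483)*(-1/21493) = -I*√43483/21493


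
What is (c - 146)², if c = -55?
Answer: 40401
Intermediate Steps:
(c - 146)² = (-55 - 146)² = (-201)² = 40401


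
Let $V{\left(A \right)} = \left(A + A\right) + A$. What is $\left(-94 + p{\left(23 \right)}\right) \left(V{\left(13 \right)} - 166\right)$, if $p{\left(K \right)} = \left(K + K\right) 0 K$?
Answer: $11938$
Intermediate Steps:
$V{\left(A \right)} = 3 A$ ($V{\left(A \right)} = 2 A + A = 3 A$)
$p{\left(K \right)} = 0$ ($p{\left(K \right)} = 2 K 0 K = 0 K = 0$)
$\left(-94 + p{\left(23 \right)}\right) \left(V{\left(13 \right)} - 166\right) = \left(-94 + 0\right) \left(3 \cdot 13 - 166\right) = - 94 \left(39 - 166\right) = \left(-94\right) \left(-127\right) = 11938$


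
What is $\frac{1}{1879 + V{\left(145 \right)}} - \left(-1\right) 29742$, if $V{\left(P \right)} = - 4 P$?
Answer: $\frac{38634859}{1299} \approx 29742.0$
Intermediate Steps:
$\frac{1}{1879 + V{\left(145 \right)}} - \left(-1\right) 29742 = \frac{1}{1879 - 580} - \left(-1\right) 29742 = \frac{1}{1879 - 580} - -29742 = \frac{1}{1299} + 29742 = \frac{38634859}{1299}$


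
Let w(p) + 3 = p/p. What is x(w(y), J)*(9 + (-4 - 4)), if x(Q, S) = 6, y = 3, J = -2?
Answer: 6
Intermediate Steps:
w(p) = -2 (w(p) = -3 + p/p = -3 + 1 = -2)
x(w(y), J)*(9 + (-4 - 4)) = 6*(9 + (-4 - 4)) = 6*(9 - 8) = 6*1 = 6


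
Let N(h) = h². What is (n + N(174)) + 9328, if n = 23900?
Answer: 63504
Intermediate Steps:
(n + N(174)) + 9328 = (23900 + 174²) + 9328 = (23900 + 30276) + 9328 = 54176 + 9328 = 63504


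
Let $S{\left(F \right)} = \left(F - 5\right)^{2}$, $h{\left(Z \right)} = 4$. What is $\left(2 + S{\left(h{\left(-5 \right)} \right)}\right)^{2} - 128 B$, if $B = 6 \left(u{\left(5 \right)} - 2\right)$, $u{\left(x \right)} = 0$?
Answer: $1545$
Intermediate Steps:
$S{\left(F \right)} = \left(-5 + F\right)^{2}$
$B = -12$ ($B = 6 \left(0 - 2\right) = 6 \left(-2\right) = -12$)
$\left(2 + S{\left(h{\left(-5 \right)} \right)}\right)^{2} - 128 B = \left(2 + \left(-5 + 4\right)^{2}\right)^{2} - -1536 = \left(2 + \left(-1\right)^{2}\right)^{2} + 1536 = \left(2 + 1\right)^{2} + 1536 = 3^{2} + 1536 = 9 + 1536 = 1545$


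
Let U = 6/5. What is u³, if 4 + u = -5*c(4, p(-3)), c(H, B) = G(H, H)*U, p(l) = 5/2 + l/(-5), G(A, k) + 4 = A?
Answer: -64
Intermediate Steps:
G(A, k) = -4 + A
U = 6/5 (U = 6*(⅕) = 6/5 ≈ 1.2000)
p(l) = 5/2 - l/5 (p(l) = 5*(½) + l*(-⅕) = 5/2 - l/5)
c(H, B) = -24/5 + 6*H/5 (c(H, B) = (-4 + H)*(6/5) = -24/5 + 6*H/5)
u = -4 (u = -4 - 5*(-24/5 + (6/5)*4) = -4 - 5*(-24/5 + 24/5) = -4 - 5*0 = -4 + 0 = -4)
u³ = (-4)³ = -64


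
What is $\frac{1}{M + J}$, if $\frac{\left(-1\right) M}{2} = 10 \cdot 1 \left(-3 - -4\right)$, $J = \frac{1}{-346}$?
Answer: $- \frac{346}{6921} \approx -0.049993$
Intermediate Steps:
$J = - \frac{1}{346} \approx -0.0028902$
$M = -20$ ($M = - 2 \cdot 10 \cdot 1 \left(-3 - -4\right) = - 2 \cdot 10 \left(-3 + 4\right) = - 2 \cdot 10 \cdot 1 = \left(-2\right) 10 = -20$)
$\frac{1}{M + J} = \frac{1}{-20 - \frac{1}{346}} = \frac{1}{- \frac{6921}{346}} = - \frac{346}{6921}$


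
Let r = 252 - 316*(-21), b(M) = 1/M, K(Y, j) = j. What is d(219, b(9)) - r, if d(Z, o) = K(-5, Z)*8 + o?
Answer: -46223/9 ≈ -5135.9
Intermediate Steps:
d(Z, o) = o + 8*Z (d(Z, o) = Z*8 + o = 8*Z + o = o + 8*Z)
r = 6888 (r = 252 + 6636 = 6888)
d(219, b(9)) - r = (1/9 + 8*219) - 1*6888 = (1/9 + 1752) - 6888 = 15769/9 - 6888 = -46223/9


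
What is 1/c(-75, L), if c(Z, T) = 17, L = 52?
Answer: 1/17 ≈ 0.058824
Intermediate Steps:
1/c(-75, L) = 1/17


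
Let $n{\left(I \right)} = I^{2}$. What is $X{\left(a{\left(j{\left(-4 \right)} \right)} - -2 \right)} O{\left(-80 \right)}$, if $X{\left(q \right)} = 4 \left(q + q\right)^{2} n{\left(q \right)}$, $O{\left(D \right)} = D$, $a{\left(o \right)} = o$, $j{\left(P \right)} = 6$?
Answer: $-5242880$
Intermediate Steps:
$X{\left(q \right)} = 16 q^{4}$ ($X{\left(q \right)} = 4 \left(q + q\right)^{2} q^{2} = 4 \left(2 q\right)^{2} q^{2} = 4 \cdot 4 q^{2} q^{2} = 16 q^{2} q^{2} = 16 q^{4}$)
$X{\left(a{\left(j{\left(-4 \right)} \right)} - -2 \right)} O{\left(-80 \right)} = 16 \left(6 - -2\right)^{4} \left(-80\right) = 16 \left(6 + 2\right)^{4} \left(-80\right) = 16 \cdot 8^{4} \left(-80\right) = 16 \cdot 4096 \left(-80\right) = 65536 \left(-80\right) = -5242880$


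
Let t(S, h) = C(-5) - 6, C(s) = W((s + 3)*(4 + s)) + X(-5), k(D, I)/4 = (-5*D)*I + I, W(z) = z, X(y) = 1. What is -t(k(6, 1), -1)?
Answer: 3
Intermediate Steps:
k(D, I) = 4*I - 20*D*I (k(D, I) = 4*((-5*D)*I + I) = 4*(-5*D*I + I) = 4*(I - 5*D*I) = 4*I - 20*D*I)
C(s) = 1 + (3 + s)*(4 + s) (C(s) = (s + 3)*(4 + s) + 1 = (3 + s)*(4 + s) + 1 = 1 + (3 + s)*(4 + s))
t(S, h) = -3 (t(S, h) = (13 + (-5)**2 + 7*(-5)) - 6 = (13 + 25 - 35) - 6 = 3 - 6 = -3)
-t(k(6, 1), -1) = -1*(-3) = 3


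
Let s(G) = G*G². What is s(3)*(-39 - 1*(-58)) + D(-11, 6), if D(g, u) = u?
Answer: 519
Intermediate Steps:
s(G) = G³
s(3)*(-39 - 1*(-58)) + D(-11, 6) = 3³*(-39 - 1*(-58)) + 6 = 27*(-39 + 58) + 6 = 27*19 + 6 = 513 + 6 = 519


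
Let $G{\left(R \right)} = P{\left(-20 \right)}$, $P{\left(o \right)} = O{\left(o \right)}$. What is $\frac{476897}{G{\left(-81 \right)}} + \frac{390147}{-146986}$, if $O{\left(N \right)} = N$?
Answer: $- \frac{35052492691}{1469860} \approx -23848.0$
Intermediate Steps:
$P{\left(o \right)} = o$
$G{\left(R \right)} = -20$
$\frac{476897}{G{\left(-81 \right)}} + \frac{390147}{-146986} = \frac{476897}{-20} + \frac{390147}{-146986} = 476897 \left(- \frac{1}{20}\right) + 390147 \left(- \frac{1}{146986}\right) = - \frac{476897}{20} - \frac{390147}{146986} = - \frac{35052492691}{1469860}$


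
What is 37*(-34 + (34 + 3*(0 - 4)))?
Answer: -444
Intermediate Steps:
37*(-34 + (34 + 3*(0 - 4))) = 37*(-34 + (34 + 3*(-4))) = 37*(-34 + (34 - 12)) = 37*(-34 + 22) = 37*(-12) = -444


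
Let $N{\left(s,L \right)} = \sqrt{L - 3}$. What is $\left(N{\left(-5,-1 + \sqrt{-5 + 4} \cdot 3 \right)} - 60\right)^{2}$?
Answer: $\frac{\left(120 - \sqrt{2} \left(1 + 3 i\right)\right)^{2}}{4} \approx 3511.1 - 251.56 i$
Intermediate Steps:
$N{\left(s,L \right)} = \sqrt{-3 + L}$
$\left(N{\left(-5,-1 + \sqrt{-5 + 4} \cdot 3 \right)} - 60\right)^{2} = \left(\sqrt{-3 - \left(1 - \sqrt{-5 + 4} \cdot 3\right)} - 60\right)^{2} = \left(\sqrt{-3 - \left(1 - \sqrt{-1} \cdot 3\right)} - 60\right)^{2} = \left(\sqrt{-3 - \left(1 - i 3\right)} - 60\right)^{2} = \left(\sqrt{-3 - \left(1 - 3 i\right)} - 60\right)^{2} = \left(\sqrt{-4 + 3 i} - 60\right)^{2} = \left(\frac{3 \sqrt{2} \left(\frac{1}{3} + i\right)}{2} - 60\right)^{2} = \left(-60 + \frac{3 \sqrt{2} \left(\frac{1}{3} + i\right)}{2}\right)^{2}$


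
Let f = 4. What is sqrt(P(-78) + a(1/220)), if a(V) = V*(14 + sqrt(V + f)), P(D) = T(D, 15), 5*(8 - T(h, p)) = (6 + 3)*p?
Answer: sqrt(-916520 + 2*sqrt(48455))/220 ≈ 4.3505*I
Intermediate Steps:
T(h, p) = 8 - 9*p/5 (T(h, p) = 8 - (6 + 3)*p/5 = 8 - 9*p/5)
P(D) = -19 (P(D) = 8 - 9/5*15 = 8 - 27 = -19)
a(V) = V*(14 + sqrt(4 + V)) (a(V) = V*(14 + sqrt(V + 4)) = V*(14 + sqrt(4 + V)))
sqrt(P(-78) + a(1/220)) = sqrt(-19 + (14 + sqrt(4 + 1/220))/220) = sqrt(-19 + (14 + sqrt(881/220))/220) = sqrt(-19 + (14 + sqrt(48455)/110)/220) = sqrt(-19 + (7/110 + sqrt(48455)/24200)) = sqrt(-2083/110 + sqrt(48455)/24200)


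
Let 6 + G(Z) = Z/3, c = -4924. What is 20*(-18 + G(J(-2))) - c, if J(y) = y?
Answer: 13292/3 ≈ 4430.7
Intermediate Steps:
G(Z) = -6 + Z/3
20*(-18 + G(J(-2))) - c = 20*(-18 + (-6 + (⅓)*(-2))) - 1*(-4924) = 20*(-18 + (-6 - ⅔)) + 4924 = 20*(-18 - 20/3) + 4924 = 20*(-74/3) + 4924 = -1480/3 + 4924 = 13292/3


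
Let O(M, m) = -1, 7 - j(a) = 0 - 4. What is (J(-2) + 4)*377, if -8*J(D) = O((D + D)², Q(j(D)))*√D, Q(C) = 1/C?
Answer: 1508 + 377*I*√2/8 ≈ 1508.0 + 66.645*I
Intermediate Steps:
j(a) = 11 (j(a) = 7 - (0 - 4) = 7 - 1*(-4) = 7 + 4 = 11)
Q(C) = 1/C
J(D) = √D/8 (J(D) = -(-1)*√D/8 = √D/8)
(J(-2) + 4)*377 = (√(-2)/8 + 4)*377 = ((I*√2)/8 + 4)*377 = (I*√2/8 + 4)*377 = (4 + I*√2/8)*377 = 1508 + 377*I*√2/8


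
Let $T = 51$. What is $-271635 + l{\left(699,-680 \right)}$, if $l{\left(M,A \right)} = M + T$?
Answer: $-270885$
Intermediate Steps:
$l{\left(M,A \right)} = 51 + M$ ($l{\left(M,A \right)} = M + 51 = 51 + M$)
$-271635 + l{\left(699,-680 \right)} = -271635 + \left(51 + 699\right) = -271635 + 750 = -270885$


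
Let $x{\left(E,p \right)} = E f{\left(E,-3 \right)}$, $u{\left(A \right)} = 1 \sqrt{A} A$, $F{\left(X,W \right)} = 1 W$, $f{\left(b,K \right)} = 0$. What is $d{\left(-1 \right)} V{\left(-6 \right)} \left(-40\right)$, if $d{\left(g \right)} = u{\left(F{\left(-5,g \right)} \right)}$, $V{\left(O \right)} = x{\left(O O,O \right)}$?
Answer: $0$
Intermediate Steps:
$F{\left(X,W \right)} = W$
$u{\left(A \right)} = A^{\frac{3}{2}}$ ($u{\left(A \right)} = \sqrt{A} A = A^{\frac{3}{2}}$)
$x{\left(E,p \right)} = 0$ ($x{\left(E,p \right)} = E 0 = 0$)
$V{\left(O \right)} = 0$
$d{\left(g \right)} = g^{\frac{3}{2}}$
$d{\left(-1 \right)} V{\left(-6 \right)} \left(-40\right) = \left(-1\right)^{\frac{3}{2}} \cdot 0 \left(-40\right) = - i 0 \left(-40\right) = 0 \left(-40\right) = 0$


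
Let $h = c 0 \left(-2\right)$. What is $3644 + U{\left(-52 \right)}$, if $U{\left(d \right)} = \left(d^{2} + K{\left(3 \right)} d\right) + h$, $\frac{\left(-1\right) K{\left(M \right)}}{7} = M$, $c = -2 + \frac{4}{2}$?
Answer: $7440$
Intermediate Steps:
$c = 0$ ($c = -2 + 4 \cdot \frac{1}{2} = -2 + 2 = 0$)
$K{\left(M \right)} = - 7 M$
$h = 0$ ($h = 0 \cdot 0 \left(-2\right) = 0 \left(-2\right) = 0$)
$U{\left(d \right)} = d^{2} - 21 d$ ($U{\left(d \right)} = \left(d^{2} + \left(-7\right) 3 d\right) + 0 = \left(d^{2} - 21 d\right) + 0 = d^{2} - 21 d$)
$3644 + U{\left(-52 \right)} = 3644 - 52 \left(-21 - 52\right) = 3644 - -3796 = 3644 + 3796 = 7440$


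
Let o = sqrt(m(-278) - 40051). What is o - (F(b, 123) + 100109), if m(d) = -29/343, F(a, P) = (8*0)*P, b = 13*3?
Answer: -100109 + I*sqrt(96162654)/49 ≈ -1.0011e+5 + 200.13*I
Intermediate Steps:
b = 39
F(a, P) = 0 (F(a, P) = 0*P = 0)
m(d) = -29/343 (m(d) = -29*1/343 = -29/343)
o = I*sqrt(96162654)/49 (o = sqrt(-29/343 - 40051) = sqrt(-13737522/343) = I*sqrt(96162654)/49 ≈ 200.13*I)
o - (F(b, 123) + 100109) = I*sqrt(96162654)/49 - (0 + 100109) = I*sqrt(96162654)/49 - 1*100109 = I*sqrt(96162654)/49 - 100109 = -100109 + I*sqrt(96162654)/49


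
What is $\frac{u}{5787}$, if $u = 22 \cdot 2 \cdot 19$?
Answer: $\frac{836}{5787} \approx 0.14446$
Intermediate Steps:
$u = 836$ ($u = 44 \cdot 19 = 836$)
$\frac{u}{5787} = \frac{836}{5787}$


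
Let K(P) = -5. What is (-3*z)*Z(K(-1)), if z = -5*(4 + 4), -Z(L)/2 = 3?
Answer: -720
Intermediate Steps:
Z(L) = -6 (Z(L) = -2*3 = -6)
z = -40 (z = -5*8 = -40)
(-3*z)*Z(K(-1)) = -3*(-40)*(-6) = 120*(-6) = -720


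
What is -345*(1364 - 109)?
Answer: -432975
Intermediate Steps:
-345*(1364 - 109) = -345*1255 = -432975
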